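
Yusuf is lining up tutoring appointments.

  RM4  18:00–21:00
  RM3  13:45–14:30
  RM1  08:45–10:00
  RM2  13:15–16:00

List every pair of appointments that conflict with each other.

RM2 & RM3

Check each pair: they overlap iff neither finishes before the other starts.
Sorted by start: RM1, RM2, RM3, RM4.
RM2 starts after RM1 ends; RM1 is clear from here.
RM3 starts before RM2 ends → RM2 and RM3 overlap.
RM4 starts after RM2 ends.
RM4 starts after RM3 ends.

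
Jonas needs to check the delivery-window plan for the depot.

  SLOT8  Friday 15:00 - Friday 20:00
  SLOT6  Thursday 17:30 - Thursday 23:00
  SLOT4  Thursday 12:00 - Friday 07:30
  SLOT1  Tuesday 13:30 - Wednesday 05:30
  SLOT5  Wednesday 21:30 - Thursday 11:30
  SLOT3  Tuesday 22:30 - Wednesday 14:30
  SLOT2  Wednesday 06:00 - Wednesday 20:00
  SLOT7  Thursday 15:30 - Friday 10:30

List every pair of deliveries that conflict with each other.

Check each pair: they overlap iff neither finishes before the other starts.
Sorted by start: SLOT1, SLOT3, SLOT2, SLOT5, SLOT4, SLOT7, SLOT6, SLOT8.
SLOT3 starts before SLOT1 ends → SLOT1 and SLOT3 overlap.
SLOT2 starts after SLOT1 ends, so SLOT1 has no further overlaps.
SLOT2 starts before SLOT3 ends → SLOT3 and SLOT2 overlap.
SLOT5 starts after SLOT3 ends, so SLOT3 has no further overlaps.
SLOT5 starts after SLOT2 ends, so SLOT2 has no further overlaps.
SLOT4 starts after SLOT5 ends, so SLOT5 has no further overlaps.
SLOT7 starts before SLOT4 ends → SLOT4 and SLOT7 overlap.
SLOT6 starts before SLOT4 ends → SLOT4 and SLOT6 overlap.
SLOT8 starts after SLOT4 ends.
SLOT6 starts before SLOT7 ends → SLOT7 and SLOT6 overlap.
SLOT8 starts after SLOT7 ends.
SLOT8 starts after SLOT6 ends.

SLOT1 & SLOT3, SLOT2 & SLOT3, SLOT4 & SLOT6, SLOT4 & SLOT7, SLOT6 & SLOT7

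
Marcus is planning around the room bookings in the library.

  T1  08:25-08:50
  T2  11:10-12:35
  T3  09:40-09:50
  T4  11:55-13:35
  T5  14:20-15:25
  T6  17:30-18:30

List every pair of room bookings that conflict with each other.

T2 & T4

Two intervals overlap when each starts before the other ends.
Sorted by start: T1, T3, T2, T4, T5, T6.
T3 starts after T1 ends — done with T1.
T2 starts after T3 ends — done with T3.
T4 starts before T2 ends → T2 and T4 overlap.
T5 starts after T2 ends — done with T2.
T5 starts after T4 ends — done with T4.
T6 starts after T5 ends.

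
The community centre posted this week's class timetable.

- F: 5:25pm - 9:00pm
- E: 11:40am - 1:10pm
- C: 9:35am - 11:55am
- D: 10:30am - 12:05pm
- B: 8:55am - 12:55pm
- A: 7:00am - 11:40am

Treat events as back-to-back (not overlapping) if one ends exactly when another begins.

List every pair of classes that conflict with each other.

Sorted by start: A, B, C, D, E, F.
B starts before A ends → A and B overlap.
C starts before A ends → A and C overlap.
D starts before A ends → A and D overlap.
E starts exactly when A ends (back-to-back, no overlap), so A has no further overlaps.
C starts before B ends → B and C overlap.
D starts before B ends → B and D overlap.
E starts before B ends → B and E overlap.
F starts after B ends.
D starts before C ends → C and D overlap.
E starts before C ends → C and E overlap.
F starts after C ends.
E starts before D ends → D and E overlap.
F starts after D ends.
F starts after E ends.

A & B, A & C, A & D, B & C, B & D, B & E, C & D, C & E, D & E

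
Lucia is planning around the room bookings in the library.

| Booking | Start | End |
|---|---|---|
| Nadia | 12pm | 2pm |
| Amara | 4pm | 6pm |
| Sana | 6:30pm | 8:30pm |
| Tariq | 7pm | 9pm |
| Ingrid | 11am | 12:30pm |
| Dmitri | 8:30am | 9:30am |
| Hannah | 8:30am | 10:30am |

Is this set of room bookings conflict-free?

No

Sorted by start: Hannah, Dmitri, Ingrid, Nadia, Amara, Sana, Tariq.
Dmitri starts before Hannah ends → Hannah and Dmitri overlap.
That's a conflict, so the schedule is not conflict-free.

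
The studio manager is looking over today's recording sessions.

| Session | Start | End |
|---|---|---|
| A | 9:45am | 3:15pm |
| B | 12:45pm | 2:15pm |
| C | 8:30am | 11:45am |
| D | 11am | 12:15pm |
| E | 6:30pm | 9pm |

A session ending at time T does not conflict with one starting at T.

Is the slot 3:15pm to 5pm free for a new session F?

C: ends 11:45am at or before F starts 3:15pm → clear.
A: ends 3:15pm at or before F starts 3:15pm → clear.
D: ends 12:15pm at or before F starts 3:15pm → clear.
B: ends 2:15pm at or before F starts 3:15pm → clear.
E: starts 6:30pm at or after F ends 5pm → clear.

Yes — the slot is free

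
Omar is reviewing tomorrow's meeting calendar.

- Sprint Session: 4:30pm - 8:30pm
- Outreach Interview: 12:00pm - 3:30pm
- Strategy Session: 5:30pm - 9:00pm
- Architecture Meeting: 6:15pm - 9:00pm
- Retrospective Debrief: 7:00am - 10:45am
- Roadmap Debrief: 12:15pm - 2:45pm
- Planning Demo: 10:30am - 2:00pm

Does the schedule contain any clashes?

Yes

Sorted by start: Retrospective Debrief, Planning Demo, Outreach Interview, Roadmap Debrief, Sprint Session, Strategy Session, Architecture Meeting.
Planning Demo starts before Retrospective Debrief ends → Retrospective Debrief and Planning Demo overlap.
That's a conflict, so the schedule is not conflict-free.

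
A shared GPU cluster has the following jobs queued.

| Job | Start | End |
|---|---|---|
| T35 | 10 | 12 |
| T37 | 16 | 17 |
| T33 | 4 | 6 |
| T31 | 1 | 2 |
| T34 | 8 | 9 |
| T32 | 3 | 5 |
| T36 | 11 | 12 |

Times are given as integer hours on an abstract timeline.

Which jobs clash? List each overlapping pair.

T32 & T33, T35 & T36

Sorted by start: T31, T32, T33, T34, T35, T36, T37.
T32 starts after T31 ends, so nothing later overlaps T31 either.
T33 starts before T32 ends → T32 and T33 overlap.
T34 starts after T32 ends, so nothing later overlaps T32 either.
T34 starts after T33 ends, so nothing later overlaps T33 either.
T35 starts after T34 ends, so nothing later overlaps T34 either.
T36 starts before T35 ends → T35 and T36 overlap.
T37 starts after T35 ends.
T37 starts after T36 ends.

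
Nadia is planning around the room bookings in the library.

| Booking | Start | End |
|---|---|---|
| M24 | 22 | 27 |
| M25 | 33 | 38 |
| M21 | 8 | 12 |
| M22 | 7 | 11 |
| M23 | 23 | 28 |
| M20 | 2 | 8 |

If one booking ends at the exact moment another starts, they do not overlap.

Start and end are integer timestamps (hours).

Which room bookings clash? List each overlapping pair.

Check each pair: they overlap iff neither finishes before the other starts.
Sorted by start: M20, M22, M21, M24, M23, M25.
M22 starts before M20 ends → M20 and M22 overlap.
M21 starts exactly when M20 ends (back-to-back, no overlap), so nothing later overlaps M20 either.
M21 starts before M22 ends → M22 and M21 overlap.
M24 starts after M22 ends, so nothing later overlaps M22 either.
M24 starts after M21 ends, so nothing later overlaps M21 either.
M23 starts before M24 ends → M24 and M23 overlap.
M25 starts after M24 ends.
M25 starts after M23 ends.

M20 & M22, M21 & M22, M23 & M24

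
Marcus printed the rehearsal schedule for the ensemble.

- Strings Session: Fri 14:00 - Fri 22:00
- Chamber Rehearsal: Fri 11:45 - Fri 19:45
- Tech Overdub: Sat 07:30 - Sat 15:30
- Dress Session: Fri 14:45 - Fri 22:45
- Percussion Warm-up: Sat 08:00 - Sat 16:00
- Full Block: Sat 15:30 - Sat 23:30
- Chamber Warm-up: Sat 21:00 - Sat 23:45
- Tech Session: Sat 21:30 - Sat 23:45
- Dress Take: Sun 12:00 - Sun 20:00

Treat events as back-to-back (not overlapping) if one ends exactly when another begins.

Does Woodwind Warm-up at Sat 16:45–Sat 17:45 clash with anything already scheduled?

Yes — it overlaps Full Block

Chamber Rehearsal: ends Fri 19:45 at or before Woodwind Warm-up starts Sat 16:45 → clear.
Strings Session: ends Fri 22:00 at or before Woodwind Warm-up starts Sat 16:45 → clear.
Dress Session: ends Fri 22:45 at or before Woodwind Warm-up starts Sat 16:45 → clear.
Tech Overdub: ends Sat 15:30 at or before Woodwind Warm-up starts Sat 16:45 → clear.
Percussion Warm-up: ends Sat 16:00 at or before Woodwind Warm-up starts Sat 16:45 → clear.
Full Block: starts Sat 15:30 before Woodwind Warm-up ends Sat 17:45, and ends Sat 23:30 after Woodwind Warm-up starts Sat 16:45 → overlap.
Chamber Warm-up: starts Sat 21:00 at or after Woodwind Warm-up ends Sat 17:45 → clear.
Tech Session: starts Sat 21:30 at or after Woodwind Warm-up ends Sat 17:45 → clear.
Dress Take: starts Sun 12:00 at or after Woodwind Warm-up ends Sat 17:45 → clear.
Woodwind Warm-up overlaps Full Block.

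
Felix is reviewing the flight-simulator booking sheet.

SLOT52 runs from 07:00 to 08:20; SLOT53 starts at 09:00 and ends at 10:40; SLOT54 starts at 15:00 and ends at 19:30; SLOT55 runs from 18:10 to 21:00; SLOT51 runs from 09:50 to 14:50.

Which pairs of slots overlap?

Check each pair: they overlap iff neither finishes before the other starts.
Sorted by start: SLOT52, SLOT53, SLOT51, SLOT54, SLOT55.
SLOT53 starts after SLOT52 ends; SLOT52 is clear from here.
SLOT51 starts before SLOT53 ends → SLOT53 and SLOT51 overlap.
SLOT54 starts after SLOT53 ends; SLOT53 is clear from here.
SLOT54 starts after SLOT51 ends; SLOT51 is clear from here.
SLOT55 starts before SLOT54 ends → SLOT54 and SLOT55 overlap.

SLOT51 & SLOT53, SLOT54 & SLOT55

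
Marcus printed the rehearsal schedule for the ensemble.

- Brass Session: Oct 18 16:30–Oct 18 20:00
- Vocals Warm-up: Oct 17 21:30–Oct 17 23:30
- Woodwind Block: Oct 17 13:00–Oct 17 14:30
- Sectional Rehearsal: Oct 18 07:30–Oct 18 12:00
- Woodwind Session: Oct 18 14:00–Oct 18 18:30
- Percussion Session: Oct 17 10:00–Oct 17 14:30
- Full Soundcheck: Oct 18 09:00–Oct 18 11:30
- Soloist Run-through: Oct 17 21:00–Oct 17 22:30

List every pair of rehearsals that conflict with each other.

Two intervals overlap when each starts before the other ends.
Sorted by start: Percussion Session, Woodwind Block, Soloist Run-through, Vocals Warm-up, Sectional Rehearsal, Full Soundcheck, Woodwind Session, Brass Session.
Woodwind Block starts before Percussion Session ends → Percussion Session and Woodwind Block overlap.
Soloist Run-through starts after Percussion Session ends — done with Percussion Session.
Soloist Run-through starts after Woodwind Block ends — done with Woodwind Block.
Vocals Warm-up starts before Soloist Run-through ends → Soloist Run-through and Vocals Warm-up overlap.
Sectional Rehearsal starts after Soloist Run-through ends — done with Soloist Run-through.
Sectional Rehearsal starts after Vocals Warm-up ends — done with Vocals Warm-up.
Full Soundcheck starts before Sectional Rehearsal ends → Sectional Rehearsal and Full Soundcheck overlap.
Woodwind Session starts after Sectional Rehearsal ends — done with Sectional Rehearsal.
Woodwind Session starts after Full Soundcheck ends — done with Full Soundcheck.
Brass Session starts before Woodwind Session ends → Woodwind Session and Brass Session overlap.

Brass Session & Woodwind Session, Full Soundcheck & Sectional Rehearsal, Percussion Session & Woodwind Block, Soloist Run-through & Vocals Warm-up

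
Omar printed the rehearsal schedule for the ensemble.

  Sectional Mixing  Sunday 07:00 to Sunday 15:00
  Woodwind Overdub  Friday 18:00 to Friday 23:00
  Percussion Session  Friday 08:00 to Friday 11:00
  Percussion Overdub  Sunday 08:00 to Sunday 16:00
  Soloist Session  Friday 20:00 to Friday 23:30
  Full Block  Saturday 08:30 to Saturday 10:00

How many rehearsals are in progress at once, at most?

2

Sort all start/end points and keep a running count:
Friday 08:00 start Percussion Session → 1
Friday 11:00 end Percussion Session → 0
Friday 18:00 start Woodwind Overdub → 1
Friday 20:00 start Soloist Session → 2
Friday 23:00 end Woodwind Overdub → 1
Friday 23:30 end Soloist Session → 0
Saturday 08:30 start Full Block → 1
Saturday 10:00 end Full Block → 0
Sunday 07:00 start Sectional Mixing → 1
Sunday 08:00 start Percussion Overdub → 2
Sunday 15:00 end Sectional Mixing → 1
Sunday 16:00 end Percussion Overdub → 0
Peak is 2, at Friday 20:00 (Soloist Session, Woodwind Overdub).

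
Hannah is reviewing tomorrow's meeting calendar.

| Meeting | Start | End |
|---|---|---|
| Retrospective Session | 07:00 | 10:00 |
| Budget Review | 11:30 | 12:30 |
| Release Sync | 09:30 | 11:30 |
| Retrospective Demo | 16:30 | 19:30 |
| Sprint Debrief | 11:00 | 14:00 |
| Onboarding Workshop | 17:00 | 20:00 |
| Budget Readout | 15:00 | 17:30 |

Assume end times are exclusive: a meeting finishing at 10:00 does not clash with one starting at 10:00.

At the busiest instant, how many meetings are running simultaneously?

3

Walk through starts and ends in time order (an end at T is processed before a start at T):
07:00 start Retrospective Session → 1
09:30 start Release Sync → 2
10:00 end Retrospective Session → 1
11:00 start Sprint Debrief → 2
11:30 end Release Sync → 1
11:30 start Budget Review → 2
12:30 end Budget Review → 1
14:00 end Sprint Debrief → 0
15:00 start Budget Readout → 1
16:30 start Retrospective Demo → 2
17:00 start Onboarding Workshop → 3
17:30 end Budget Readout → 2
19:30 end Retrospective Demo → 1
20:00 end Onboarding Workshop → 0
Peak is 3, at 17:00 (Budget Readout, Onboarding Workshop, Retrospective Demo).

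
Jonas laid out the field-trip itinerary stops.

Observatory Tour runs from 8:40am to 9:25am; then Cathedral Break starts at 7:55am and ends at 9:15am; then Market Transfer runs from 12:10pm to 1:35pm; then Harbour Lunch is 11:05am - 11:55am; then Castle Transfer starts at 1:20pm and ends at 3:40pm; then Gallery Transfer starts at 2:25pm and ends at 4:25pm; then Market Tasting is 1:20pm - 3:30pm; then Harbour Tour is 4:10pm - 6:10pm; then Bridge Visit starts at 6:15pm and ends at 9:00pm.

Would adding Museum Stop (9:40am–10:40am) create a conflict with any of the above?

Cathedral Break: ends 9:15am at or before Museum Stop starts 9:40am → clear.
Observatory Tour: ends 9:25am at or before Museum Stop starts 9:40am → clear.
Harbour Lunch: starts 11:05am at or after Museum Stop ends 10:40am → clear.
Market Transfer: starts 12:10pm at or after Museum Stop ends 10:40am → clear.
Castle Transfer: starts 1:20pm at or after Museum Stop ends 10:40am → clear.
Market Tasting: starts 1:20pm at or after Museum Stop ends 10:40am → clear.
Gallery Transfer: starts 2:25pm at or after Museum Stop ends 10:40am → clear.
Harbour Tour: starts 4:10pm at or after Museum Stop ends 10:40am → clear.
Bridge Visit: starts 6:15pm at or after Museum Stop ends 10:40am → clear.

No — it doesn't clash with anything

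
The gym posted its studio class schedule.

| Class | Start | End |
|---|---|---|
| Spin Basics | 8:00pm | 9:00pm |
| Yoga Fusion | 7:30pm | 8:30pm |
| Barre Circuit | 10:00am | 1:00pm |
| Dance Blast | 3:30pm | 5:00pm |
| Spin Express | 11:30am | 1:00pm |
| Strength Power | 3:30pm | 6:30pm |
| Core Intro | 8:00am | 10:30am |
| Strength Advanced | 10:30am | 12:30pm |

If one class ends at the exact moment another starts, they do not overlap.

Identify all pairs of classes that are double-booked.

Barre Circuit & Core Intro, Barre Circuit & Spin Express, Barre Circuit & Strength Advanced, Dance Blast & Strength Power, Spin Basics & Yoga Fusion, Spin Express & Strength Advanced

Two intervals overlap when each starts before the other ends.
Sorted by start: Core Intro, Barre Circuit, Strength Advanced, Spin Express, Dance Blast, Strength Power, Yoga Fusion, Spin Basics.
Barre Circuit starts before Core Intro ends → Core Intro and Barre Circuit overlap.
Strength Advanced starts exactly when Core Intro ends (back-to-back, no overlap); Core Intro is clear from here.
Strength Advanced starts before Barre Circuit ends → Barre Circuit and Strength Advanced overlap.
Spin Express starts before Barre Circuit ends → Barre Circuit and Spin Express overlap.
Dance Blast starts after Barre Circuit ends; Barre Circuit is clear from here.
Spin Express starts before Strength Advanced ends → Strength Advanced and Spin Express overlap.
Dance Blast starts after Strength Advanced ends; Strength Advanced is clear from here.
Dance Blast starts after Spin Express ends; Spin Express is clear from here.
Strength Power starts before Dance Blast ends → Dance Blast and Strength Power overlap.
Yoga Fusion starts after Dance Blast ends; Dance Blast is clear from here.
Yoga Fusion starts after Strength Power ends; Strength Power is clear from here.
Spin Basics starts before Yoga Fusion ends → Yoga Fusion and Spin Basics overlap.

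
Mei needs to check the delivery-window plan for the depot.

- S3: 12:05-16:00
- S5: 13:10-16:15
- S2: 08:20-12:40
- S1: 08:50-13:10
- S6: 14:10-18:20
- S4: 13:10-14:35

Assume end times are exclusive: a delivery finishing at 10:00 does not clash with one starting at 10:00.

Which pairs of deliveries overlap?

Check each pair: they overlap iff neither finishes before the other starts.
Sorted by start: S2, S1, S3, S4, S5, S6.
S1 starts before S2 ends → S2 and S1 overlap.
S3 starts before S2 ends → S2 and S3 overlap.
S4 starts after S2 ends, so nothing later overlaps S2 either.
S3 starts before S1 ends → S1 and S3 overlap.
S4 starts exactly when S1 ends (back-to-back, no overlap), so nothing later overlaps S1 either.
S4 starts before S3 ends → S3 and S4 overlap.
S5 starts before S3 ends → S3 and S5 overlap.
S6 starts before S3 ends → S3 and S6 overlap.
S5 starts before S4 ends → S4 and S5 overlap.
S6 starts before S4 ends → S4 and S6 overlap.
S6 starts before S5 ends → S5 and S6 overlap.

S1 & S2, S1 & S3, S2 & S3, S3 & S4, S3 & S5, S3 & S6, S4 & S5, S4 & S6, S5 & S6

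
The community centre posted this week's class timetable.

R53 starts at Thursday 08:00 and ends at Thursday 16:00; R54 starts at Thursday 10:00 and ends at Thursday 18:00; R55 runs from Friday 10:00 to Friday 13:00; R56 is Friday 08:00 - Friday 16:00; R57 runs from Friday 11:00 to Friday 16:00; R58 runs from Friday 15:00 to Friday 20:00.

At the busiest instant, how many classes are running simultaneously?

Walk through starts and ends in time order (an end at T is processed before a start at T):
Thursday 08:00 start R53 → 1
Thursday 10:00 start R54 → 2
Thursday 16:00 end R53 → 1
Thursday 18:00 end R54 → 0
Friday 08:00 start R56 → 1
Friday 10:00 start R55 → 2
Friday 11:00 start R57 → 3
Friday 13:00 end R55 → 2
Friday 15:00 start R58 → 3
Friday 16:00 end R56 → 2
Friday 16:00 end R57 → 1
Friday 20:00 end R58 → 0
Peak is 3, at Friday 11:00 (R55, R56, R57).

3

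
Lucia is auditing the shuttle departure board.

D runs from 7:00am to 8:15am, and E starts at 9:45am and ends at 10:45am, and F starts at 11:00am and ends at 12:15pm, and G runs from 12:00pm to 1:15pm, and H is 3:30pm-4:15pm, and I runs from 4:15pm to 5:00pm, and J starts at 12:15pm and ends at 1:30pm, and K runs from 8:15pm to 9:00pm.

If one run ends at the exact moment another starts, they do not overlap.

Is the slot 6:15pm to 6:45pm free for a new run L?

Yes — the slot is free

D: ends 8:15am at or before L starts 6:15pm → clear.
E: ends 10:45am at or before L starts 6:15pm → clear.
F: ends 12:15pm at or before L starts 6:15pm → clear.
G: ends 1:15pm at or before L starts 6:15pm → clear.
J: ends 1:30pm at or before L starts 6:15pm → clear.
H: ends 4:15pm at or before L starts 6:15pm → clear.
I: ends 5:00pm at or before L starts 6:15pm → clear.
K: starts 8:15pm at or after L ends 6:45pm → clear.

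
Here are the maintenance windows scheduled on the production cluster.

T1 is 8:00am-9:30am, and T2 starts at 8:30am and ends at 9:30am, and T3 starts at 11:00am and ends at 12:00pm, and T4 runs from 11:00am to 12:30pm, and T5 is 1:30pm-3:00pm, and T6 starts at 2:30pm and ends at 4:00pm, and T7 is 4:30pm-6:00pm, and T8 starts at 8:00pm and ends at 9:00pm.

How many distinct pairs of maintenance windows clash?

Sorted by start: T1, T2, T3, T4, T5, T6, T7, T8.
T2 starts before T1 ends → T1 and T2 overlap.
T3 starts after T1 ends, so T1 has no further overlaps.
T3 starts after T2 ends, so T2 has no further overlaps.
T4 starts before T3 ends → T3 and T4 overlap.
T5 starts after T3 ends, so T3 has no further overlaps.
T5 starts after T4 ends, so T4 has no further overlaps.
T6 starts before T5 ends → T5 and T6 overlap.
T7 starts after T5 ends, so T5 has no further overlaps.
T7 starts after T6 ends, so T6 has no further overlaps.
T8 starts after T7 ends.
Overlapping pairs: T1 & T2, T3 & T4, T5 & T6 — 3 in total.

3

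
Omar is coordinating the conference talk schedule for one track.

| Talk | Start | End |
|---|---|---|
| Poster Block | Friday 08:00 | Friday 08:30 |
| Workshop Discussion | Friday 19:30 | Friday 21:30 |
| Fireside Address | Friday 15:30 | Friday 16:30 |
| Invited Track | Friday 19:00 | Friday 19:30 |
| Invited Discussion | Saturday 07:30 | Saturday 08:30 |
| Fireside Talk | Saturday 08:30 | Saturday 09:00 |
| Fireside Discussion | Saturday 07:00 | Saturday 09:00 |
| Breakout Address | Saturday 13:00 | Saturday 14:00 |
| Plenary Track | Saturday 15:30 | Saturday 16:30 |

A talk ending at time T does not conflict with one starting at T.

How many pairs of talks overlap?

2

Sorted by start: Poster Block, Fireside Address, Invited Track, Workshop Discussion, Fireside Discussion, Invited Discussion, Fireside Talk, Breakout Address, Plenary Track.
Fireside Address starts after Poster Block ends, so Poster Block has no further overlaps.
Invited Track starts after Fireside Address ends, so Fireside Address has no further overlaps.
Workshop Discussion starts exactly when Invited Track ends (back-to-back, no overlap), so Invited Track has no further overlaps.
Fireside Discussion starts after Workshop Discussion ends, so Workshop Discussion has no further overlaps.
Invited Discussion starts before Fireside Discussion ends → Fireside Discussion and Invited Discussion overlap.
Fireside Talk starts before Fireside Discussion ends → Fireside Discussion and Fireside Talk overlap.
Breakout Address starts after Fireside Discussion ends, so Fireside Discussion has no further overlaps.
Fireside Talk starts exactly when Invited Discussion ends (back-to-back, no overlap), so Invited Discussion has no further overlaps.
Breakout Address starts after Fireside Talk ends, so Fireside Talk has no further overlaps.
Plenary Track starts after Breakout Address ends.
Overlapping pairs: Fireside Discussion & Fireside Talk, Fireside Discussion & Invited Discussion — 2 in total.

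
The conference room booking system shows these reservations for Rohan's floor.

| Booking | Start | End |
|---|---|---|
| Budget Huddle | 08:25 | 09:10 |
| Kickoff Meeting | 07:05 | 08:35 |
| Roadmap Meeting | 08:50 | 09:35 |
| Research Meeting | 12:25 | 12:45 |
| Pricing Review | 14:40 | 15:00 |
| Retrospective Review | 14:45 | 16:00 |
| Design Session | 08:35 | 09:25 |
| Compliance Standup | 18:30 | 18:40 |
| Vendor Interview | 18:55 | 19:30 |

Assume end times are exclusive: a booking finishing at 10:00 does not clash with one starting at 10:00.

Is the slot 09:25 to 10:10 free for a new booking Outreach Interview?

No — it overlaps Roadmap Meeting

Kickoff Meeting: ends 08:35 at or before Outreach Interview starts 09:25 → clear.
Budget Huddle: ends 09:10 at or before Outreach Interview starts 09:25 → clear.
Design Session: ends 09:25 at or before Outreach Interview starts 09:25 → clear.
Roadmap Meeting: starts 08:50 before Outreach Interview ends 10:10, and ends 09:35 after Outreach Interview starts 09:25 → overlap.
Research Meeting: starts 12:25 at or after Outreach Interview ends 10:10 → clear.
Pricing Review: starts 14:40 at or after Outreach Interview ends 10:10 → clear.
Retrospective Review: starts 14:45 at or after Outreach Interview ends 10:10 → clear.
Compliance Standup: starts 18:30 at or after Outreach Interview ends 10:10 → clear.
Vendor Interview: starts 18:55 at or after Outreach Interview ends 10:10 → clear.
Outreach Interview overlaps Roadmap Meeting.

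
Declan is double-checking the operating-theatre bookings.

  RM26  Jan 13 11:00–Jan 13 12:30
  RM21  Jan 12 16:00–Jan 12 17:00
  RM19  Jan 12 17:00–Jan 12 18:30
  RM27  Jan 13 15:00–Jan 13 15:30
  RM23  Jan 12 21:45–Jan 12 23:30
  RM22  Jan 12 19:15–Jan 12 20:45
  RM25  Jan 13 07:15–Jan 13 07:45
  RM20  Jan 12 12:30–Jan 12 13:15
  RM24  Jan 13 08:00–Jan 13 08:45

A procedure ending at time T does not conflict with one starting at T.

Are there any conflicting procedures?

No

Sorted by start: RM20, RM21, RM19, RM22, RM23, RM25, RM24, RM26, RM27.
RM21 starts after RM20 ends, so nothing later overlaps RM20 either.
RM19 starts exactly when RM21 ends (back-to-back, no overlap), so nothing later overlaps RM21 either.
RM22 starts after RM19 ends, so nothing later overlaps RM19 either.
RM23 starts after RM22 ends, so nothing later overlaps RM22 either.
RM25 starts after RM23 ends, so nothing later overlaps RM23 either.
RM24 starts after RM25 ends, so nothing later overlaps RM25 either.
RM26 starts after RM24 ends, so nothing later overlaps RM24 either.
RM27 starts after RM26 ends.
Every pair is clear; the schedule has no overlaps.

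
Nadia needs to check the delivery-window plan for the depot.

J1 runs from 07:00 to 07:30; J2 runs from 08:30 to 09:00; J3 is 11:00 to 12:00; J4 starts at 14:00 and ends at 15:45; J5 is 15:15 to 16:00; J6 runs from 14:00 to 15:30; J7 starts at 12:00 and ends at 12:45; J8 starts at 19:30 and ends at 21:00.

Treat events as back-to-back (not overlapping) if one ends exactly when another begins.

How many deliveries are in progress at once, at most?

3

Sweep the timeline, counting +1 at each start and −1 at each end (ends before starts at a tie):
07:00 start J1 → 1
07:30 end J1 → 0
08:30 start J2 → 1
09:00 end J2 → 0
11:00 start J3 → 1
12:00 end J3 → 0
12:00 start J7 → 1
12:45 end J7 → 0
14:00 start J4 → 1
14:00 start J6 → 2
15:15 start J5 → 3
15:30 end J6 → 2
15:45 end J4 → 1
16:00 end J5 → 0
19:30 start J8 → 1
21:00 end J8 → 0
Peak is 3, at 15:15 (J4, J5, J6).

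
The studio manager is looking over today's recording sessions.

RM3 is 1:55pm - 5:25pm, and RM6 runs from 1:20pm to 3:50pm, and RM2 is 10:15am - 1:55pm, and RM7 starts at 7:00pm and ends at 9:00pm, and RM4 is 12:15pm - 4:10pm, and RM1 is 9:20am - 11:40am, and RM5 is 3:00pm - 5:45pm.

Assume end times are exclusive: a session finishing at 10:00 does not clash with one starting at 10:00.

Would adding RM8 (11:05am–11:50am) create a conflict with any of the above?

RM1: starts 9:20am before RM8 ends 11:50am, and ends 11:40am after RM8 starts 11:05am → overlap.
RM2: starts 10:15am before RM8 ends 11:50am, and ends 1:55pm after RM8 starts 11:05am → overlap.
RM4: starts 12:15pm at or after RM8 ends 11:50am → clear.
RM6: starts 1:20pm at or after RM8 ends 11:50am → clear.
RM3: starts 1:55pm at or after RM8 ends 11:50am → clear.
RM5: starts 3:00pm at or after RM8 ends 11:50am → clear.
RM7: starts 7:00pm at or after RM8 ends 11:50am → clear.
RM8 overlaps RM1, RM2.

Yes — it overlaps RM1, RM2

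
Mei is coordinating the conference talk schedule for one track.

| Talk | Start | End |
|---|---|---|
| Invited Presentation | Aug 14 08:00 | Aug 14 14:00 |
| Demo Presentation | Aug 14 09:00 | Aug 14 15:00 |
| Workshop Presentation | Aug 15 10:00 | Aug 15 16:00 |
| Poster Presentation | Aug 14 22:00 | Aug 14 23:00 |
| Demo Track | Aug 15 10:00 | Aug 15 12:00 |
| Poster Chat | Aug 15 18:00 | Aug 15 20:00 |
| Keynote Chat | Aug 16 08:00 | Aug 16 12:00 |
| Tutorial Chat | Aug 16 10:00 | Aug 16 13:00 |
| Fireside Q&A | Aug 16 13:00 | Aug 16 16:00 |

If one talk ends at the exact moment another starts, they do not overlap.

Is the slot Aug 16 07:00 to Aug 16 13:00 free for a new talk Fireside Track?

Invited Presentation: ends Aug 14 14:00 at or before Fireside Track starts Aug 16 07:00 → clear.
Demo Presentation: ends Aug 14 15:00 at or before Fireside Track starts Aug 16 07:00 → clear.
Poster Presentation: ends Aug 14 23:00 at or before Fireside Track starts Aug 16 07:00 → clear.
Workshop Presentation: ends Aug 15 16:00 at or before Fireside Track starts Aug 16 07:00 → clear.
Demo Track: ends Aug 15 12:00 at or before Fireside Track starts Aug 16 07:00 → clear.
Poster Chat: ends Aug 15 20:00 at or before Fireside Track starts Aug 16 07:00 → clear.
Keynote Chat: starts Aug 16 08:00 before Fireside Track ends Aug 16 13:00, and ends Aug 16 12:00 after Fireside Track starts Aug 16 07:00 → overlap.
Tutorial Chat: starts Aug 16 10:00 before Fireside Track ends Aug 16 13:00, and ends Aug 16 13:00 after Fireside Track starts Aug 16 07:00 → overlap.
Fireside Q&A: starts Aug 16 13:00 at or after Fireside Track ends Aug 16 13:00 → clear.
Fireside Track overlaps Keynote Chat, Tutorial Chat.

No — it overlaps Keynote Chat, Tutorial Chat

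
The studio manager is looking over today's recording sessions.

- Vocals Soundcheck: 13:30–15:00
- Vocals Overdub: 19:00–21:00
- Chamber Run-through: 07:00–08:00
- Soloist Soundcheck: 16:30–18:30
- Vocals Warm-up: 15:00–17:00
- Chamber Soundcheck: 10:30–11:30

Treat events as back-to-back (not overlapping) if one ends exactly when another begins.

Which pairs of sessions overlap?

Soloist Soundcheck & Vocals Warm-up

Sorted by start: Chamber Run-through, Chamber Soundcheck, Vocals Soundcheck, Vocals Warm-up, Soloist Soundcheck, Vocals Overdub.
Chamber Soundcheck starts after Chamber Run-through ends; Chamber Run-through is clear from here.
Vocals Soundcheck starts after Chamber Soundcheck ends; Chamber Soundcheck is clear from here.
Vocals Warm-up starts exactly when Vocals Soundcheck ends (back-to-back, no overlap); Vocals Soundcheck is clear from here.
Soloist Soundcheck starts before Vocals Warm-up ends → Vocals Warm-up and Soloist Soundcheck overlap.
Vocals Overdub starts after Vocals Warm-up ends.
Vocals Overdub starts after Soloist Soundcheck ends.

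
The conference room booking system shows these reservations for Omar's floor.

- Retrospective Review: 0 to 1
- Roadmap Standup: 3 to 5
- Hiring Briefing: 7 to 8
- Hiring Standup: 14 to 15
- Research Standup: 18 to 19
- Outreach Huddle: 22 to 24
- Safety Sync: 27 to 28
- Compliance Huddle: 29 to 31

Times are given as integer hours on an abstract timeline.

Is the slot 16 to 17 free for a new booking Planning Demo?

Retrospective Review: ends 1 at or before Planning Demo starts 16 → clear.
Roadmap Standup: ends 5 at or before Planning Demo starts 16 → clear.
Hiring Briefing: ends 8 at or before Planning Demo starts 16 → clear.
Hiring Standup: ends 15 at or before Planning Demo starts 16 → clear.
Research Standup: starts 18 at or after Planning Demo ends 17 → clear.
Outreach Huddle: starts 22 at or after Planning Demo ends 17 → clear.
Safety Sync: starts 27 at or after Planning Demo ends 17 → clear.
Compliance Huddle: starts 29 at or after Planning Demo ends 17 → clear.

Yes — the slot is free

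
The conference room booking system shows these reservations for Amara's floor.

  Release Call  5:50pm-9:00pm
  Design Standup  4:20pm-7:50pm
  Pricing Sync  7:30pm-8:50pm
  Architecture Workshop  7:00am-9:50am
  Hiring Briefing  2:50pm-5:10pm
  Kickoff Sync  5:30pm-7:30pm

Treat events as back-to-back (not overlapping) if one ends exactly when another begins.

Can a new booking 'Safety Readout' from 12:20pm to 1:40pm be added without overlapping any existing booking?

Architecture Workshop: ends 9:50am at or before Safety Readout starts 12:20pm → clear.
Hiring Briefing: starts 2:50pm at or after Safety Readout ends 1:40pm → clear.
Design Standup: starts 4:20pm at or after Safety Readout ends 1:40pm → clear.
Kickoff Sync: starts 5:30pm at or after Safety Readout ends 1:40pm → clear.
Release Call: starts 5:50pm at or after Safety Readout ends 1:40pm → clear.
Pricing Sync: starts 7:30pm at or after Safety Readout ends 1:40pm → clear.

Yes — the slot is free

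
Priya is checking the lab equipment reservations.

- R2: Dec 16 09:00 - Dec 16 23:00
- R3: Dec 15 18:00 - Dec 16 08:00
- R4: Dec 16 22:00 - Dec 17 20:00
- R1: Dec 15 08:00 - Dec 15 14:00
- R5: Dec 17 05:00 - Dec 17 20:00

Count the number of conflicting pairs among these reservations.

Two intervals overlap when each starts before the other ends.
Sorted by start: R1, R3, R2, R4, R5.
R3 starts after R1 ends, so R1 has no further overlaps.
R2 starts after R3 ends, so R3 has no further overlaps.
R4 starts before R2 ends → R2 and R4 overlap.
R5 starts after R2 ends.
R5 starts before R4 ends → R4 and R5 overlap.
Overlapping pairs: R2 & R4, R4 & R5 — 2 in total.

2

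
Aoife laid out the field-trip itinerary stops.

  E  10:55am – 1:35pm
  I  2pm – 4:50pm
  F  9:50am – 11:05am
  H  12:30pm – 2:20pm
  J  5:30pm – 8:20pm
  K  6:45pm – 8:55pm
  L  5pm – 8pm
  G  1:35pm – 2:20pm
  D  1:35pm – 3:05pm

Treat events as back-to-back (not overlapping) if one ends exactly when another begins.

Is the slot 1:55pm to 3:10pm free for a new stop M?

No — it overlaps D, G, H, I

F: ends 11:05am at or before M starts 1:55pm → clear.
E: ends 1:35pm at or before M starts 1:55pm → clear.
H: starts 12:30pm before M ends 3:10pm, and ends 2:20pm after M starts 1:55pm → overlap.
D: starts 1:35pm before M ends 3:10pm, and ends 3:05pm after M starts 1:55pm → overlap.
G: starts 1:35pm before M ends 3:10pm, and ends 2:20pm after M starts 1:55pm → overlap.
I: starts 2pm before M ends 3:10pm, and ends 4:50pm after M starts 1:55pm → overlap.
L: starts 5pm at or after M ends 3:10pm → clear.
J: starts 5:30pm at or after M ends 3:10pm → clear.
K: starts 6:45pm at or after M ends 3:10pm → clear.
M overlaps D, G, H, I.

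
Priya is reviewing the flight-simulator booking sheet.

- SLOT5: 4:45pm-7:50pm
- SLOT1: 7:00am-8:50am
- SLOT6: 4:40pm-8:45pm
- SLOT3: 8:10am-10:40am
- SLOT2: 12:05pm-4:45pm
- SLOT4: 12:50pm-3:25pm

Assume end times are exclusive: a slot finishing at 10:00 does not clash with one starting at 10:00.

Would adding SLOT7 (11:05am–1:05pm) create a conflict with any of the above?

SLOT1: ends 8:50am at or before SLOT7 starts 11:05am → clear.
SLOT3: ends 10:40am at or before SLOT7 starts 11:05am → clear.
SLOT2: starts 12:05pm before SLOT7 ends 1:05pm, and ends 4:45pm after SLOT7 starts 11:05am → overlap.
SLOT4: starts 12:50pm before SLOT7 ends 1:05pm, and ends 3:25pm after SLOT7 starts 11:05am → overlap.
SLOT6: starts 4:40pm at or after SLOT7 ends 1:05pm → clear.
SLOT5: starts 4:45pm at or after SLOT7 ends 1:05pm → clear.
SLOT7 overlaps SLOT2, SLOT4.

Yes — it overlaps SLOT2, SLOT4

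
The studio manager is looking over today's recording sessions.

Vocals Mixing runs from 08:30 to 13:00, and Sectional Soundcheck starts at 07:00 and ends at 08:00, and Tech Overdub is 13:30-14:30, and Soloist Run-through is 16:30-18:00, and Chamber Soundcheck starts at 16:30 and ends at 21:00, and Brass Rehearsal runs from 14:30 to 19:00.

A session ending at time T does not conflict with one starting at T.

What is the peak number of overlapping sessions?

3

Sort all start/end points and keep a running count:
07:00 start Sectional Soundcheck → 1
08:00 end Sectional Soundcheck → 0
08:30 start Vocals Mixing → 1
13:00 end Vocals Mixing → 0
13:30 start Tech Overdub → 1
14:30 end Tech Overdub → 0
14:30 start Brass Rehearsal → 1
16:30 start Chamber Soundcheck → 2
16:30 start Soloist Run-through → 3
18:00 end Soloist Run-through → 2
19:00 end Brass Rehearsal → 1
21:00 end Chamber Soundcheck → 0
Peak is 3, at 16:30 (Brass Rehearsal, Chamber Soundcheck, Soloist Run-through).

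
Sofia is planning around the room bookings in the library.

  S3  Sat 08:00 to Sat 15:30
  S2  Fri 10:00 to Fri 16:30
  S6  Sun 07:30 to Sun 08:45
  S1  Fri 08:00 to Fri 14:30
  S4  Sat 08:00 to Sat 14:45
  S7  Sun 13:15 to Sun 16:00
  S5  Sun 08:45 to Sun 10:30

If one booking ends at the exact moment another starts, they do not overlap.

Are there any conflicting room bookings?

Yes

Sorted by start: S1, S2, S3, S4, S6, S5, S7.
S2 starts before S1 ends → S1 and S2 overlap.
That's a conflict, so the schedule is not conflict-free.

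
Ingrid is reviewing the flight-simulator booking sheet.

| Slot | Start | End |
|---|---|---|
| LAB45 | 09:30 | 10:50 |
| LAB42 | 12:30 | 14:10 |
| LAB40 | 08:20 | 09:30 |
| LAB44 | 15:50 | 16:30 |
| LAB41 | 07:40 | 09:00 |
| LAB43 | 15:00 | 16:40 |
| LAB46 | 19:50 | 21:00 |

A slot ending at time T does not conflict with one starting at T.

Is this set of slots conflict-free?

Sorted by start: LAB41, LAB40, LAB45, LAB42, LAB43, LAB44, LAB46.
LAB40 starts before LAB41 ends → LAB41 and LAB40 overlap.
That's a conflict, so the schedule is not conflict-free.

No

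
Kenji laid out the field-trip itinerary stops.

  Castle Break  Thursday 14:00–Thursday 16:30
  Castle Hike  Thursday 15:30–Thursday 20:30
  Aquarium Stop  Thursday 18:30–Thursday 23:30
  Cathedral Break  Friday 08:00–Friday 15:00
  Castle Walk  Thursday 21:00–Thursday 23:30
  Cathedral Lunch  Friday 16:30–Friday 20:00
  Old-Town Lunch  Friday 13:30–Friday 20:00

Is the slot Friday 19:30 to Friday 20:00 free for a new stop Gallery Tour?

Castle Break: ends Thursday 16:30 at or before Gallery Tour starts Friday 19:30 → clear.
Castle Hike: ends Thursday 20:30 at or before Gallery Tour starts Friday 19:30 → clear.
Aquarium Stop: ends Thursday 23:30 at or before Gallery Tour starts Friday 19:30 → clear.
Castle Walk: ends Thursday 23:30 at or before Gallery Tour starts Friday 19:30 → clear.
Cathedral Break: ends Friday 15:00 at or before Gallery Tour starts Friday 19:30 → clear.
Old-Town Lunch: starts Friday 13:30 before Gallery Tour ends Friday 20:00, and ends Friday 20:00 after Gallery Tour starts Friday 19:30 → overlap.
Cathedral Lunch: starts Friday 16:30 before Gallery Tour ends Friday 20:00, and ends Friday 20:00 after Gallery Tour starts Friday 19:30 → overlap.
Gallery Tour overlaps Cathedral Lunch, Old-Town Lunch.

No — it overlaps Cathedral Lunch, Old-Town Lunch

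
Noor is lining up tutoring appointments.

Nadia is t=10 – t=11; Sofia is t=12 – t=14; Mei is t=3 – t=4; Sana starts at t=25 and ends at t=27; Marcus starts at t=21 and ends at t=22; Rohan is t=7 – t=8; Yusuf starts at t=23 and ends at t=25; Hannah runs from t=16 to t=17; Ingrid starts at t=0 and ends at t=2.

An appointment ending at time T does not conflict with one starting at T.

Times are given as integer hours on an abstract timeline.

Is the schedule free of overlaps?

Sorted by start: Ingrid, Mei, Rohan, Nadia, Sofia, Hannah, Marcus, Yusuf, Sana.
Mei starts after Ingrid ends — done with Ingrid.
Rohan starts after Mei ends — done with Mei.
Nadia starts after Rohan ends — done with Rohan.
Sofia starts after Nadia ends — done with Nadia.
Hannah starts after Sofia ends — done with Sofia.
Marcus starts after Hannah ends — done with Hannah.
Yusuf starts after Marcus ends — done with Marcus.
Sana starts exactly when Yusuf ends (back-to-back, no overlap).
Every pair is clear; the schedule has no overlaps.

Yes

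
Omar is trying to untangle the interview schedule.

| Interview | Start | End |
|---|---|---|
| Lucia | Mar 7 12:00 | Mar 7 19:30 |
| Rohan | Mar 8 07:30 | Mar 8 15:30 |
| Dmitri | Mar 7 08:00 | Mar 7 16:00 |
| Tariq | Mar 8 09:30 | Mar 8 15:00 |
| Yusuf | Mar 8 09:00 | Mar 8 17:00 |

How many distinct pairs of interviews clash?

4

Sorted by start: Dmitri, Lucia, Rohan, Yusuf, Tariq.
Lucia starts before Dmitri ends → Dmitri and Lucia overlap.
Rohan starts after Dmitri ends — done with Dmitri.
Rohan starts after Lucia ends — done with Lucia.
Yusuf starts before Rohan ends → Rohan and Yusuf overlap.
Tariq starts before Rohan ends → Rohan and Tariq overlap.
Tariq starts before Yusuf ends → Yusuf and Tariq overlap.
Overlapping pairs: Dmitri & Lucia, Rohan & Tariq, Rohan & Yusuf, Tariq & Yusuf — 4 in total.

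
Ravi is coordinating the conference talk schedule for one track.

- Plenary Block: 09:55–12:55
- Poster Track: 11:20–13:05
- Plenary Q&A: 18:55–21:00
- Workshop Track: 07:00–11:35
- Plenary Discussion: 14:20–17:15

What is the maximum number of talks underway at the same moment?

3

Walk through starts and ends in time order (an end at T is processed before a start at T):
07:00 start Workshop Track → 1
09:55 start Plenary Block → 2
11:20 start Poster Track → 3
11:35 end Workshop Track → 2
12:55 end Plenary Block → 1
13:05 end Poster Track → 0
14:20 start Plenary Discussion → 1
17:15 end Plenary Discussion → 0
18:55 start Plenary Q&A → 1
21:00 end Plenary Q&A → 0
Peak is 3, at 11:20 (Plenary Block, Poster Track, Workshop Track).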